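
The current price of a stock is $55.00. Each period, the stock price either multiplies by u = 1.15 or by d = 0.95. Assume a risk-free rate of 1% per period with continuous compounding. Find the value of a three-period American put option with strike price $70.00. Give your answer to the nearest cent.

$15.00

Risk-neutral probability p = (e^0.01 − 0.95)/(1.15 − 0.95) = 0.0601/0.2000 = 0.3003
Terminal stock prices: S_uuu = 83.65, S_uud = 69.1, S_udd = 57.08, S_ddd = 47.16
Terminal payoffs (K − S): max(-13.65, 0) = 0, max(0.8994, 0) = 0.8994, max(12.92, 0) = 12.92, max(22.84, 0) = 22.84
Node uu (S = 72.74): continuation = e^(−0.01)·[0.3003·0.0000 + 0.6997·0.8994] = 0.6231; exercise value = 0.0000 ≤ continuation, so V_uu = 0.6231
Node ud (S = 60.09): continuation = e^(−0.01)·[0.3003·0.8994 + 0.6997·12.9169] = 9.2160; exercise value = 9.9125 > continuation, so V_ud = 9.9125 (exercise)
Node dd (S = 49.64): continuation = e^(−0.01)·[0.3003·12.9169 + 0.6997·22.8444] = 19.6660; exercise value = 20.3625 > continuation, so V_dd = 20.3625 (exercise)
Node u (S = 63.25): continuation = e^(−0.01)·[0.3003·0.6231 + 0.6997·9.9125] = 7.0525; exercise value = 6.7500 ≤ continuation, so V_u = 7.0525
Node d (S = 52.25): continuation = e^(−0.01)·[0.3003·9.9125 + 0.6997·20.3625] = 17.0535; exercise value = 17.7500 > continuation, so V_d = 17.7500 (exercise)
Node 0 (S = 55): continuation = e^(−0.01)·[0.3003·7.0525 + 0.6997·17.7500] = 14.3934; exercise value = 15.0000 > continuation, so V_0 = 15.0000 (exercise)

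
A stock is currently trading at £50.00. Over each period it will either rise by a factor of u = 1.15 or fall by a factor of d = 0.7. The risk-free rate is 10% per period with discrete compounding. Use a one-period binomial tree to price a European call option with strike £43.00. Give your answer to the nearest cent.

£11.72

Risk-neutral probability p = (1 + 0.1 − 0.7)/(1.15 − 0.7) = 0.4000/0.4500 = 0.8889
Terminal stock prices: S_u = 57.5, S_d = 35
Terminal payoffs (S − K): max(14.5, 0) = 14.5, max(-8, 0) = 0
Node 0 (S = 50): V_0 = 1/1.1·[0.8889·14.5000 + 0.1111·0.0000] = 11.7172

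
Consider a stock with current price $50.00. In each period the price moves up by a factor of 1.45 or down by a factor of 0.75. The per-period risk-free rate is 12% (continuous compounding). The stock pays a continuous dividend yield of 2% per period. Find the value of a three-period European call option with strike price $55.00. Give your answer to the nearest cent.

$15.21

Per-period risk-free factor R = e^0.12 = 1.1275; dividend-adjusted growth = e^(0.12−0.02) = 1.1052.
Risk-neutral probability p = (1.1052 − 0.75)/(1.45 − 0.75) = 0.3552/0.7000 = 0.5074
Terminal stock prices: S_uuu = 152.4, S_uud = 78.84, S_udd = 40.78, S_ddd = 21.09
Terminal payoffs (S − K): max(97.43, 0) = 97.43, max(23.84, 0) = 23.84, max(-14.22, 0) = 0, max(-33.91, 0) = 0
Node uu (S = 105.1): V_uu = e^(−0.12)·[0.5074·97.4313 + 0.4926·23.8438] = 54.2628
Node ud (S = 54.38): V_ud = e^(−0.12)·[0.5074·23.8438 + 0.4926·0.0000] = 10.7300
Node dd (S = 28.12): V_dd = e^(−0.12)·[0.5074·0.0000 + 0.4926·0.0000] = 0.0000
Node u (S = 72.5): V_u = e^(−0.12)·[0.5074·54.2628 + 0.4926·10.7300] = 29.1069
Node d (S = 37.5): V_d = e^(−0.12)·[0.5074·10.7300 + 0.4926·0.0000] = 4.8286
Node 0 (S = 50): V_0 = e^(−0.12)·[0.5074·29.1069 + 0.4926·4.8286] = 15.2081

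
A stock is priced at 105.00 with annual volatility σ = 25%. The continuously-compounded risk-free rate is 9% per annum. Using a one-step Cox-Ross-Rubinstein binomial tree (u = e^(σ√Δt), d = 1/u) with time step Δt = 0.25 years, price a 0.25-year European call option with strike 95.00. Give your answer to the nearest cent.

13.12

CRR parameters: u = e^(σ√Δt) = e^(0.25·√0.25) = 1.1331, d = 1/u = 0.8825
Per-period rate: rΔt = 0.09·0.25 = 0.0225, so R = e^0.0225 = 1.0228
Risk-neutral probability p = (e^0.0225 − 0.8825)/(1.1331 − 0.8825) = 0.1403/0.2507 = 0.5596
Terminal stock prices: S_u = 119, S_d = 92.66
Terminal payoffs (S − K): max(23.98, 0) = 23.98, max(-2.338, 0) = 0
Node 0 (S = 105): V_0 = e^(−0.0225)·[0.5596·23.9806 + 0.4404·0.0000] = 13.1204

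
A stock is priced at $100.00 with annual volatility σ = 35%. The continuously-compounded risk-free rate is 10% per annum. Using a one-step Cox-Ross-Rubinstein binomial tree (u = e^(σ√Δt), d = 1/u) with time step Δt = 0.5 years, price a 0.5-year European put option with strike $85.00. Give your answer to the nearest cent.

CRR parameters: u = e^(σ√Δt) = e^(0.35·√0.5) = 1.2808, d = 1/u = 0.7808
Per-period rate: rΔt = 0.1·0.5 = 0.05, so R = e^0.05 = 1.0513
Risk-neutral probability p = (e^0.05 − 0.7808)/(1.2808 − 0.7808) = 0.2705/0.5000 = 0.5410
Terminal stock prices: S_u = 128.1, S_d = 78.08
Terminal payoffs (K − S): max(-43.08, 0) = 0, max(6.924, 0) = 6.924
Node 0 (S = 100): V_0 = e^(−0.05)·[0.5410·0.0000 + 0.4590·6.9240] = 3.0233

$3.02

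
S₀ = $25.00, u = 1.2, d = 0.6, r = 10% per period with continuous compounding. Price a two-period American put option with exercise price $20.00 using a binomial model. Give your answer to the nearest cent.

$0.93

Risk-neutral probability p = (e^0.1 − 0.6)/(1.2 − 0.6) = 0.5052/0.6000 = 0.8420
Terminal stock prices: S_uu = 36, S_ud = 18, S_dd = 9
Terminal payoffs (K − S): max(-16, 0) = 0, max(2, 0) = 2, max(11, 0) = 11
Node u (S = 30): continuation = e^(−0.1)·[0.8420·0.0000 + 0.1580·2.0000] = 0.2860; exercise value = 0.0000 ≤ continuation, so V_u = 0.2860
Node d (S = 15): continuation = e^(−0.1)·[0.8420·2.0000 + 0.1580·11.0000] = 3.0967; exercise value = 5.0000 > continuation, so V_d = 5.0000 (exercise)
Node 0 (S = 25): continuation = e^(−0.1)·[0.8420·0.2860 + 0.1580·5.0000] = 0.9329; exercise value = 0.0000 ≤ continuation, so V_0 = 0.9329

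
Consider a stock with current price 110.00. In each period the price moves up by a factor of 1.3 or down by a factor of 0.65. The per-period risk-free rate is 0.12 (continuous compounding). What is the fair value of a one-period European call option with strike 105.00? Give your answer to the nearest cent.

24.76

Risk-neutral probability p = (e^0.12 − 0.65)/(1.3 − 0.65) = 0.4775/0.6500 = 0.7346
Terminal stock prices: S_u = 143, S_d = 71.5
Terminal payoffs (S − K): max(38, 0) = 38, max(-33.5, 0) = 0
Node 0 (S = 110): V_0 = e^(−0.12)·[0.7346·38.0000 + 0.2654·0.0000] = 24.7586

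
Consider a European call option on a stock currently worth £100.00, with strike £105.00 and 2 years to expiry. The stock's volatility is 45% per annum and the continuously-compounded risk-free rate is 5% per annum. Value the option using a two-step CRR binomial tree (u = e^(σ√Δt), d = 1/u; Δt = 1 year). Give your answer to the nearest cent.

£25.19

CRR parameters: u = e^(σ√Δt) = e^(0.45·√1) = 1.5683, d = 1/u = 0.6376
Per-period rate: rΔt = 0.05·1 = 0.05, so R = e^0.05 = 1.0513
Risk-neutral probability p = (e^0.05 − 0.6376)/(1.5683 − 0.6376) = 0.4136/0.9307 = 0.4445
Terminal stock prices: S_uu = 246, S_ud = 100, S_dd = 40.66
Terminal payoffs (S − K): max(141, 0) = 141, max(-5, 0) = 0, max(-64.34, 0) = 0
Node u (S = 156.8): V_u = e^(−0.05)·[0.4445·140.9603 + 0.5555·0.0000] = 59.5944
Node d (S = 63.76): V_d = e^(−0.05)·[0.4445·0.0000 + 0.5555·0.0000] = 0.0000
Node 0 (S = 100): V_0 = e^(−0.05)·[0.4445·59.5944 + 0.5555·0.0000] = 25.1950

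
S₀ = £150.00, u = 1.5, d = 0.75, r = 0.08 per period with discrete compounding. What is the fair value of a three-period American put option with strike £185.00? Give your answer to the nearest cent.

Risk-neutral probability p = (1 + 0.08 − 0.75)/(1.5 − 0.75) = 0.3300/0.7500 = 0.4400
Terminal stock prices: S_uuu = 506.2, S_uud = 253.1, S_udd = 126.6, S_ddd = 63.28
Terminal payoffs (K − S): max(-321.2, 0) = 0, max(-68.12, 0) = 0, max(58.44, 0) = 58.44, max(121.7, 0) = 121.7
Node uu (S = 337.5): continuation = 1/1.08·[0.4400·0.0000 + 0.5600·0.0000] = 0.0000; exercise value = 0.0000 ≤ continuation, so V_uu = 0.0000
Node ud (S = 168.8): continuation = 1/1.08·[0.4400·0.0000 + 0.5600·58.4375] = 30.3009; exercise value = 16.2500 ≤ continuation, so V_ud = 30.3009
Node dd (S = 84.38): continuation = 1/1.08·[0.4400·58.4375 + 0.5600·121.7188] = 86.9213; exercise value = 100.6250 > continuation, so V_dd = 100.6250 (exercise)
Node u (S = 225): continuation = 1/1.08·[0.4400·0.0000 + 0.5600·30.3009] = 15.7116; exercise value = 0.0000 ≤ continuation, so V_u = 15.7116
Node d (S = 112.5): continuation = 1/1.08·[0.4400·30.3009 + 0.5600·100.6250] = 64.5207; exercise value = 72.5000 > continuation, so V_d = 72.5000 (exercise)
Node 0 (S = 150): continuation = 1/1.08·[0.4400·15.7116 + 0.5600·72.5000] = 43.9936; exercise value = 35.0000 ≤ continuation, so V_0 = 43.9936

£43.99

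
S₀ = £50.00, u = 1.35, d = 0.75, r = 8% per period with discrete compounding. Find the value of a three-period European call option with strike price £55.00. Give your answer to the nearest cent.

£13.31

Risk-neutral probability p = (1 + 0.08 − 0.75)/(1.35 − 0.75) = 0.3300/0.6000 = 0.5500
Terminal stock prices: S_uuu = 123, S_uud = 68.34, S_udd = 37.97, S_ddd = 21.09
Terminal payoffs (S − K): max(68.02, 0) = 68.02, max(13.34, 0) = 13.34, max(-17.03, 0) = 0, max(-33.91, 0) = 0
Node uu (S = 91.13): V_uu = 1/1.08·[0.5500·68.0188 + 0.4500·13.3438] = 40.1991
Node ud (S = 50.62): V_ud = 1/1.08·[0.5500·13.3438 + 0.4500·0.0000] = 6.7954
Node dd (S = 28.12): V_dd = 1/1.08·[0.5500·0.0000 + 0.4500·0.0000] = 0.0000
Node u (S = 67.5): V_u = 1/1.08·[0.5500·40.1991 + 0.4500·6.7954] = 23.3032
Node d (S = 37.5): V_d = 1/1.08·[0.5500·6.7954 + 0.4500·0.0000] = 3.4606
Node 0 (S = 50): V_0 = 1/1.08·[0.5500·23.3032 + 0.4500·3.4606] = 13.3093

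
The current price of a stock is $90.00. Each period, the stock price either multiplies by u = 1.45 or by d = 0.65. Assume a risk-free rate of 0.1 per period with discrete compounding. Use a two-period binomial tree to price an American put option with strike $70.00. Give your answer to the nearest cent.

$5.06

Risk-neutral probability p = (1 + 0.1 − 0.65)/(1.45 − 0.65) = 0.4500/0.8000 = 0.5625
Terminal stock prices: S_uu = 189.2, S_ud = 84.83, S_dd = 38.03
Terminal payoffs (K − S): max(-119.2, 0) = 0, max(-14.83, 0) = 0, max(31.97, 0) = 31.97
Node u (S = 130.5): continuation = 1/1.1·[0.5625·0.0000 + 0.4375·0.0000] = 0.0000; exercise value = 0.0000 ≤ continuation, so V_u = 0.0000
Node d (S = 58.5): continuation = 1/1.1·[0.5625·0.0000 + 0.4375·31.9750] = 12.7173; exercise value = 11.5000 ≤ continuation, so V_d = 12.7173
Node 0 (S = 90): continuation = 1/1.1·[0.5625·0.0000 + 0.4375·12.7173] = 5.0580; exercise value = 0.0000 ≤ continuation, so V_0 = 5.0580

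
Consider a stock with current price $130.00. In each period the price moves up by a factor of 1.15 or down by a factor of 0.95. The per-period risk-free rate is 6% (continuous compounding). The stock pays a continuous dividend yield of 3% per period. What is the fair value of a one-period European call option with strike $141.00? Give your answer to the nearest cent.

$3.22

Per-period risk-free factor R = e^0.06 = 1.0618; dividend-adjusted growth = e^(0.06−0.03) = 1.0305.
Risk-neutral probability p = (1.0305 − 0.95)/(1.15 − 0.95) = 0.0805/0.2000 = 0.4023
Terminal stock prices: S_u = 149.5, S_d = 123.5
Terminal payoffs (S − K): max(8.5, 0) = 8.5, max(-17.5, 0) = 0
Node 0 (S = 130): V_0 = e^(−0.06)·[0.4023·8.5000 + 0.5977·0.0000] = 3.2202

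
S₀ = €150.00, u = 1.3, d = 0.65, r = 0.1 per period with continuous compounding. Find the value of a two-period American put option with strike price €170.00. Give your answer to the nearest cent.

€27.10

Risk-neutral probability p = (e^0.1 − 0.65)/(1.3 − 0.65) = 0.4552/0.6500 = 0.7003
Terminal stock prices: S_uu = 253.5, S_ud = 126.8, S_dd = 63.38
Terminal payoffs (K − S): max(-83.5, 0) = 0, max(43.25, 0) = 43.25, max(106.6, 0) = 106.6
Node u (S = 195): continuation = e^(−0.1)·[0.7003·0.0000 + 0.2997·43.2500] = 11.7300; exercise value = 0.0000 ≤ continuation, so V_u = 11.7300
Node d (S = 97.5): continuation = e^(−0.1)·[0.7003·43.2500 + 0.2997·106.6250] = 56.3224; exercise value = 72.5000 > continuation, so V_d = 72.5000 (exercise)
Node 0 (S = 150): continuation = e^(−0.1)·[0.7003·11.7300 + 0.2997·72.5000] = 27.0954; exercise value = 20.0000 ≤ continuation, so V_0 = 27.0954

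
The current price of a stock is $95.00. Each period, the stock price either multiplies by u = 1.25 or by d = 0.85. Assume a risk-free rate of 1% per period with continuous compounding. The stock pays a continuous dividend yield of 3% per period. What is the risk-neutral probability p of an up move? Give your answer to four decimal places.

Per-period risk-free factor R = e^0.01 = 1.0101; dividend-adjusted growth = e^(0.01−0.03) = 0.9802.
Risk-neutral probability p = (0.9802 − 0.85)/(1.25 − 0.85) = 0.1302/0.4000 = 0.3255

p = 0.3255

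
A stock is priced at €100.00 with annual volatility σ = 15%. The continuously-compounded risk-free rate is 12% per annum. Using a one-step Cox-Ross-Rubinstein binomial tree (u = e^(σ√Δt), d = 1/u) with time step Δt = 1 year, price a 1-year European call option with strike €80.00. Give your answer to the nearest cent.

CRR parameters: u = e^(σ√Δt) = e^(0.15·√1) = 1.1618, d = 1/u = 0.8607
Per-period rate: rΔt = 0.12·1 = 0.12, so R = e^0.12 = 1.1275
Risk-neutral probability p = (e^0.12 − 0.8607)/(1.1618 − 0.8607) = 0.2668/0.3011 = 0.8860
Terminal stock prices: S_u = 116.2, S_d = 86.07
Terminal payoffs (S − K): max(36.18, 0) = 36.18, max(6.071, 0) = 6.071
Node 0 (S = 100): V_0 = e^(−0.12)·[0.8860·36.1834 + 0.1140·6.0708] = 29.0464

€29.05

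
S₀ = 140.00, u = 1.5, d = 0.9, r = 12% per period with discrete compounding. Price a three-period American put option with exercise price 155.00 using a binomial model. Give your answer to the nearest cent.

16.40

Risk-neutral probability p = (1 + 0.12 − 0.9)/(1.5 − 0.9) = 0.2200/0.6000 = 0.3667
Terminal stock prices: S_uuu = 472.5, S_uud = 283.5, S_udd = 170.1, S_ddd = 102.1
Terminal payoffs (K − S): max(-317.5, 0) = 0, max(-128.5, 0) = 0, max(-15.1, 0) = 0, max(52.94, 0) = 52.94
Node uu (S = 315): continuation = 1/1.12·[0.3667·0.0000 + 0.6333·0.0000] = 0.0000; exercise value = 0.0000 ≤ continuation, so V_uu = 0.0000
Node ud (S = 189): continuation = 1/1.12·[0.3667·0.0000 + 0.6333·0.0000] = 0.0000; exercise value = 0.0000 ≤ continuation, so V_ud = 0.0000
Node dd (S = 113.4): continuation = 1/1.12·[0.3667·0.0000 + 0.6333·52.9400] = 29.9363; exercise value = 41.6000 > continuation, so V_dd = 41.6000 (exercise)
Node u (S = 210): continuation = 1/1.12·[0.3667·0.0000 + 0.6333·0.0000] = 0.0000; exercise value = 0.0000 ≤ continuation, so V_u = 0.0000
Node d (S = 126): continuation = 1/1.12·[0.3667·0.0000 + 0.6333·41.6000] = 23.5238; exercise value = 29.0000 > continuation, so V_d = 29.0000 (exercise)
Node 0 (S = 140): continuation = 1/1.12·[0.3667·0.0000 + 0.6333·29.0000] = 16.3988; exercise value = 15.0000 ≤ continuation, so V_0 = 16.3988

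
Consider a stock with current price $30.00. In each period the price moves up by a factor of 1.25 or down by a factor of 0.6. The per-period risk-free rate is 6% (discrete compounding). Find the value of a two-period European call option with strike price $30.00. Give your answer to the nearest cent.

$7.52

Risk-neutral probability p = (1 + 0.06 − 0.6)/(1.25 − 0.6) = 0.4600/0.6500 = 0.7077
Terminal stock prices: S_uu = 46.88, S_ud = 22.5, S_dd = 10.8
Terminal payoffs (S − K): max(16.88, 0) = 16.88, max(-7.5, 0) = 0, max(-19.2, 0) = 0
Node u (S = 37.5): V_u = 1/1.06·[0.7077·16.8750 + 0.2923·0.0000] = 11.2663
Node d (S = 18): V_d = 1/1.06·[0.7077·0.0000 + 0.2923·0.0000] = 0.0000
Node 0 (S = 30): V_0 = 1/1.06·[0.7077·11.2663 + 0.2923·0.0000] = 7.5218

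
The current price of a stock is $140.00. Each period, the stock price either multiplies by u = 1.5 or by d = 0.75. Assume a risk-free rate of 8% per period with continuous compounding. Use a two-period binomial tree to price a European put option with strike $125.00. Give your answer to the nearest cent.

$12.17

Risk-neutral probability p = (e^0.08 − 0.75)/(1.5 − 0.75) = 0.3333/0.7500 = 0.4444
Terminal stock prices: S_uu = 315, S_ud = 157.5, S_dd = 78.75
Terminal payoffs (K − S): max(-190, 0) = 0, max(-32.5, 0) = 0, max(46.25, 0) = 46.25
Node u (S = 210): V_u = e^(−0.08)·[0.4444·0.0000 + 0.5556·0.0000] = 0.0000
Node d (S = 105): V_d = e^(−0.08)·[0.4444·0.0000 + 0.5556·46.2500] = 23.7216
Node 0 (S = 140): V_0 = e^(−0.08)·[0.4444·0.0000 + 0.5556·23.7216] = 12.1668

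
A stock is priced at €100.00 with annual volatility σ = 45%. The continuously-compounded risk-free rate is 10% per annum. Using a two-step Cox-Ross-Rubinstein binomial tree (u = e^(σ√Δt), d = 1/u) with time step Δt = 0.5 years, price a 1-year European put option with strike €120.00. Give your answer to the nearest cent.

€24.20

CRR parameters: u = e^(σ√Δt) = e^(0.45·√0.5) = 1.3746, d = 1/u = 0.7275
Per-period rate: rΔt = 0.1·0.5 = 0.05, so R = e^0.05 = 1.0513
Risk-neutral probability p = (e^0.05 − 0.7275)/(1.3746 − 0.7275) = 0.3238/0.6472 = 0.5003
Terminal stock prices: S_uu = 189, S_ud = 100, S_dd = 52.92
Terminal payoffs (K − S): max(-68.97, 0) = 0, max(20, 0) = 20, max(67.08, 0) = 67.08
Node u (S = 137.5): V_u = e^(−0.05)·[0.5003·0.0000 + 0.4997·20.0000] = 9.5059
Node d (S = 72.75): V_d = e^(−0.05)·[0.5003·20.0000 + 0.4997·67.0804] = 41.4017
Node 0 (S = 100): V_0 = e^(−0.05)·[0.5003·9.5059 + 0.4997·41.4017] = 24.2022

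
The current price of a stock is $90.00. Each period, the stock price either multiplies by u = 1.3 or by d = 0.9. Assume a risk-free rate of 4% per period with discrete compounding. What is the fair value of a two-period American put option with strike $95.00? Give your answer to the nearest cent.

Risk-neutral probability p = (1 + 0.04 − 0.9)/(1.3 − 0.9) = 0.1400/0.4000 = 0.3500
Terminal stock prices: S_uu = 152.1, S_ud = 105.3, S_dd = 72.9
Terminal payoffs (K − S): max(-57.1, 0) = 0, max(-10.3, 0) = 0, max(22.1, 0) = 22.1
Node u (S = 117): continuation = 1/1.04·[0.3500·0.0000 + 0.6500·0.0000] = 0.0000; exercise value = 0.0000 ≤ continuation, so V_u = 0.0000
Node d (S = 81): continuation = 1/1.04·[0.3500·0.0000 + 0.6500·22.1000] = 13.8125; exercise value = 14.0000 > continuation, so V_d = 14.0000 (exercise)
Node 0 (S = 90): continuation = 1/1.04·[0.3500·0.0000 + 0.6500·14.0000] = 8.7500; exercise value = 5.0000 ≤ continuation, so V_0 = 8.7500

$8.75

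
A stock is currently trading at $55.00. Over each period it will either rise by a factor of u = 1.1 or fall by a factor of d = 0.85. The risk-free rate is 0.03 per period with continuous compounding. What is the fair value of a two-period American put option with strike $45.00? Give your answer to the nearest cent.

$0.38

Risk-neutral probability p = (e^0.03 − 0.85)/(1.1 − 0.85) = 0.1805/0.2500 = 0.7218
Terminal stock prices: S_uu = 66.55, S_ud = 51.43, S_dd = 39.74
Terminal payoffs (K − S): max(-21.55, 0) = 0, max(-6.425, 0) = 0, max(5.263, 0) = 5.263
Node u (S = 60.5): continuation = e^(−0.03)·[0.7218·0.0000 + 0.2782·0.0000] = 0.0000; exercise value = 0.0000 ≤ continuation, so V_u = 0.0000
Node d (S = 46.75): continuation = e^(−0.03)·[0.7218·0.0000 + 0.2782·5.2625] = 1.4207; exercise value = 0.0000 ≤ continuation, so V_d = 1.4207
Node 0 (S = 55): continuation = e^(−0.03)·[0.7218·0.0000 + 0.2782·1.4207] = 0.3835; exercise value = 0.0000 ≤ continuation, so V_0 = 0.3835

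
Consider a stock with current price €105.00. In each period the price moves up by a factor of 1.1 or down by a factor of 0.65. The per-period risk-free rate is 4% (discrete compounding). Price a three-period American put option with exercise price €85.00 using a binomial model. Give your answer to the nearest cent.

Risk-neutral probability p = (1 + 0.04 − 0.65)/(1.1 − 0.65) = 0.3900/0.4500 = 0.8667
Terminal stock prices: S_uuu = 139.8, S_uud = 82.58, S_udd = 48.8, S_ddd = 28.84
Terminal payoffs (K − S): max(-54.76, 0) = 0, max(2.417, 0) = 2.417, max(36.2, 0) = 36.2, max(56.16, 0) = 56.16
Node uu (S = 127.1): continuation = 1/1.04·[0.8667·0.0000 + 0.1333·2.4175] = 0.3099; exercise value = 0.0000 ≤ continuation, so V_uu = 0.3099
Node ud (S = 75.08): continuation = 1/1.04·[0.8667·2.4175 + 0.1333·36.2012] = 6.6558; exercise value = 9.9250 > continuation, so V_ud = 9.9250 (exercise)
Node dd (S = 44.36): continuation = 1/1.04·[0.8667·36.2012 + 0.1333·56.1644] = 37.3683; exercise value = 40.6375 > continuation, so V_dd = 40.6375 (exercise)
Node u (S = 115.5): continuation = 1/1.04·[0.8667·0.3099 + 0.1333·9.9250] = 1.5307; exercise value = 0.0000 ≤ continuation, so V_u = 1.5307
Node d (S = 68.25): continuation = 1/1.04·[0.8667·9.9250 + 0.1333·40.6375] = 13.4808; exercise value = 16.7500 > continuation, so V_d = 16.7500 (exercise)
Node 0 (S = 105): continuation = 1/1.04·[0.8667·1.5307 + 0.1333·16.7500] = 3.4230; exercise value = 0.0000 ≤ continuation, so V_0 = 3.4230

€3.42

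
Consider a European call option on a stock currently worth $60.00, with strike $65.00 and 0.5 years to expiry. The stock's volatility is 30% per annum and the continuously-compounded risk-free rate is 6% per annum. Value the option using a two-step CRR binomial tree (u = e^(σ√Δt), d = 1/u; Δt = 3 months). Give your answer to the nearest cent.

CRR parameters: u = e^(σ√Δt) = e^(0.3·√0.25) = 1.1618, d = 1/u = 0.8607
Per-period rate: rΔt = 0.06·0.25 = 0.015, so R = e^0.015 = 1.0151
Risk-neutral probability p = (e^0.015 − 0.8607)/(1.1618 − 0.8607) = 0.1544/0.3011 = 0.5128
Terminal stock prices: S_uu = 80.99, S_ud = 60, S_dd = 44.45
Terminal payoffs (S − K): max(15.99, 0) = 15.99, max(-5, 0) = 0, max(-20.55, 0) = 0
Node u (S = 69.71): V_u = e^(−0.015)·[0.5128·15.9915 + 0.4872·0.0000] = 8.0777
Node d (S = 51.64): V_d = e^(−0.015)·[0.5128·0.0000 + 0.4872·0.0000] = 0.0000
Node 0 (S = 60): V_0 = e^(−0.015)·[0.5128·8.0777 + 0.4872·0.0000] = 4.0803

$4.08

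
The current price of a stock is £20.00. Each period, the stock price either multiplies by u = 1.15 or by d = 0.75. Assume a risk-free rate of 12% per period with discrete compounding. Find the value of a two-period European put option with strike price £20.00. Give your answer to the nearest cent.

Risk-neutral probability p = (1 + 0.12 − 0.75)/(1.15 − 0.75) = 0.3700/0.4000 = 0.9250
Terminal stock prices: S_uu = 26.45, S_ud = 17.25, S_dd = 11.25
Terminal payoffs (K − S): max(-6.45, 0) = 0, max(2.75, 0) = 2.75, max(8.75, 0) = 8.75
Node u (S = 23): V_u = 1/1.12·[0.9250·0.0000 + 0.0750·2.7500] = 0.1842
Node d (S = 15): V_d = 1/1.12·[0.9250·2.7500 + 0.0750·8.7500] = 2.8571
Node 0 (S = 20): V_0 = 1/1.12·[0.9250·0.1842 + 0.0750·2.8571] = 0.3434

£0.34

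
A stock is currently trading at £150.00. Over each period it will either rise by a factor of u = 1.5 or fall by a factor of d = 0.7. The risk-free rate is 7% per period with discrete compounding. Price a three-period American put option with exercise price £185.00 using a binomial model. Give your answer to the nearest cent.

Risk-neutral probability p = (1 + 0.07 − 0.7)/(1.5 − 0.7) = 0.3700/0.8000 = 0.4625
Terminal stock prices: S_uuu = 506.2, S_uud = 236.2, S_udd = 110.2, S_ddd = 51.45
Terminal payoffs (K − S): max(-321.2, 0) = 0, max(-51.25, 0) = 0, max(74.75, 0) = 74.75, max(133.6, 0) = 133.6
Node uu (S = 337.5): continuation = 1/1.07·[0.4625·0.0000 + 0.5375·0.0000] = 0.0000; exercise value = 0.0000 ≤ continuation, so V_uu = 0.0000
Node ud (S = 157.5): continuation = 1/1.07·[0.4625·0.0000 + 0.5375·74.7500] = 37.5496; exercise value = 27.5000 ≤ continuation, so V_ud = 37.5496
Node dd (S = 73.5): continuation = 1/1.07·[0.4625·74.7500 + 0.5375·133.5500] = 99.3972; exercise value = 111.5000 > continuation, so V_dd = 111.5000 (exercise)
Node u (S = 225): continuation = 1/1.07·[0.4625·0.0000 + 0.5375·37.5496] = 18.8626; exercise value = 0.0000 ≤ continuation, so V_u = 18.8626
Node d (S = 105): continuation = 1/1.07·[0.4625·37.5496 + 0.5375·111.5000] = 72.2411; exercise value = 80.0000 > continuation, so V_d = 80.0000 (exercise)
Node 0 (S = 150): continuation = 1/1.07·[0.4625·18.8626 + 0.5375·80.0000] = 48.3401; exercise value = 35.0000 ≤ continuation, so V_0 = 48.3401

£48.34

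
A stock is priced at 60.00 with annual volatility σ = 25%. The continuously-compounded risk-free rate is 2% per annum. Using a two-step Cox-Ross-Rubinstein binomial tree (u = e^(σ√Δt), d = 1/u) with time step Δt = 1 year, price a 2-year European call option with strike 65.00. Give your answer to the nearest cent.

CRR parameters: u = e^(σ√Δt) = e^(0.25·√1) = 1.2840, d = 1/u = 0.7788
Per-period rate: rΔt = 0.02·1 = 0.02, so R = e^0.02 = 1.0202
Risk-neutral probability p = (e^0.02 − 0.7788)/(1.2840 − 0.7788) = 0.2414/0.5052 = 0.4778
Terminal stock prices: S_uu = 98.92, S_ud = 60, S_dd = 36.39
Terminal payoffs (S − K): max(33.92, 0) = 33.92, max(-5, 0) = 0, max(-28.61, 0) = 0
Node u (S = 77.04): V_u = e^(−0.02)·[0.4778·33.9233 + 0.5222·0.0000] = 15.8879
Node d (S = 46.73): V_d = e^(−0.02)·[0.4778·0.0000 + 0.5222·0.0000] = 0.0000
Node 0 (S = 60): V_0 = e^(−0.02)·[0.4778·15.8879 + 0.5222·0.0000] = 7.4410

7.44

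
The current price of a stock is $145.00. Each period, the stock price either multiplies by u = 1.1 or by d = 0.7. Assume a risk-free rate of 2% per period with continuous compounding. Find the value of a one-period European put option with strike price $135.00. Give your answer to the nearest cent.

$6.55

Risk-neutral probability p = (e^0.02 − 0.7)/(1.1 − 0.7) = 0.3202/0.4000 = 0.8005
Terminal stock prices: S_u = 159.5, S_d = 101.5
Terminal payoffs (K − S): max(-24.5, 0) = 0, max(33.5, 0) = 33.5
Node 0 (S = 145): V_0 = e^(−0.02)·[0.8005·0.0000 + 0.1995·33.5000] = 6.5508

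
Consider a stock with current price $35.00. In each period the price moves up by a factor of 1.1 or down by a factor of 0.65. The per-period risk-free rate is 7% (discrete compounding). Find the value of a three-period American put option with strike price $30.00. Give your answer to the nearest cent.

$0.84

Risk-neutral probability p = (1 + 0.07 − 0.65)/(1.1 − 0.65) = 0.4200/0.4500 = 0.9333
Terminal stock prices: S_uuu = 46.59, S_uud = 27.53, S_udd = 16.27, S_ddd = 9.612
Terminal payoffs (K − S): max(-16.59, 0) = 0, max(2.472, 0) = 2.472, max(13.73, 0) = 13.73, max(20.39, 0) = 20.39
Node uu (S = 42.35): continuation = 1/1.07·[0.9333·0.0000 + 0.0667·2.4725] = 0.1540; exercise value = 0.0000 ≤ continuation, so V_uu = 0.1540
Node ud (S = 25.03): continuation = 1/1.07·[0.9333·2.4725 + 0.0667·13.7337] = 3.0124; exercise value = 4.9750 > continuation, so V_ud = 4.9750 (exercise)
Node dd (S = 14.79): continuation = 1/1.07·[0.9333·13.7337 + 0.0667·20.3881] = 13.2499; exercise value = 15.2125 > continuation, so V_dd = 15.2125 (exercise)
Node u (S = 38.5): continuation = 1/1.07·[0.9333·0.1540 + 0.0667·4.9750] = 0.4443; exercise value = 0.0000 ≤ continuation, so V_u = 0.4443
Node d (S = 22.75): continuation = 1/1.07·[0.9333·4.9750 + 0.0667·15.2125] = 5.2874; exercise value = 7.2500 > continuation, so V_d = 7.2500 (exercise)
Node 0 (S = 35): continuation = 1/1.07·[0.9333·0.4443 + 0.0667·7.2500] = 0.8393; exercise value = 0.0000 ≤ continuation, so V_0 = 0.8393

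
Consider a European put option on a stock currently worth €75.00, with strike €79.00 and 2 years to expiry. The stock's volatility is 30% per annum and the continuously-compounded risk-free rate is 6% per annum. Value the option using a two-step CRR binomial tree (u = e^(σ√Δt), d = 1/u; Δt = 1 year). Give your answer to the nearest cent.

€9.27

CRR parameters: u = e^(σ√Δt) = e^(0.3·√1) = 1.3499, d = 1/u = 0.7408
Per-period rate: rΔt = 0.06·1 = 0.06, so R = e^0.06 = 1.0618
Risk-neutral probability p = (e^0.06 − 0.7408)/(1.3499 − 0.7408) = 0.3210/0.6090 = 0.5271
Terminal stock prices: S_uu = 136.7, S_ud = 75, S_dd = 41.16
Terminal payoffs (K − S): max(-57.66, 0) = 0, max(4, 0) = 4, max(37.84, 0) = 37.84
Node u (S = 101.2): V_u = e^(−0.06)·[0.5271·0.0000 + 0.4729·4.0000] = 1.7815
Node d (S = 55.56): V_d = e^(−0.06)·[0.5271·4.0000 + 0.4729·37.8391] = 18.8380
Node 0 (S = 75): V_0 = e^(−0.06)·[0.5271·1.7815 + 0.4729·18.8380] = 9.2742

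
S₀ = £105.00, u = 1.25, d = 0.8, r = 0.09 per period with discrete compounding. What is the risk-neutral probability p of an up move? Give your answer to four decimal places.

Risk-neutral probability p = (1 + 0.09 − 0.8)/(1.25 − 0.8) = 0.2900/0.4500 = 0.6444

p = 0.6444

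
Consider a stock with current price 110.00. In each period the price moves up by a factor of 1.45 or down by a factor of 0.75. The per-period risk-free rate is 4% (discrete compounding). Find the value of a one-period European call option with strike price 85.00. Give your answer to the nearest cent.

29.68

Risk-neutral probability p = (1 + 0.04 − 0.75)/(1.45 − 0.75) = 0.2900/0.7000 = 0.4143
Terminal stock prices: S_u = 159.5, S_d = 82.5
Terminal payoffs (S − K): max(74.5, 0) = 74.5, max(-2.5, 0) = 0
Node 0 (S = 110): V_0 = 1/1.04·[0.4143·74.5000 + 0.5857·0.0000] = 29.6772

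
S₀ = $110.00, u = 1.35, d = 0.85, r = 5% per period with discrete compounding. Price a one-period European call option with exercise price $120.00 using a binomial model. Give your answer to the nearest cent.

$10.86

Risk-neutral probability p = (1 + 0.05 − 0.85)/(1.35 − 0.85) = 0.2000/0.5000 = 0.4000
Terminal stock prices: S_u = 148.5, S_d = 93.5
Terminal payoffs (S − K): max(28.5, 0) = 28.5, max(-26.5, 0) = 0
Node 0 (S = 110): V_0 = 1/1.05·[0.4000·28.5000 + 0.6000·0.0000] = 10.8571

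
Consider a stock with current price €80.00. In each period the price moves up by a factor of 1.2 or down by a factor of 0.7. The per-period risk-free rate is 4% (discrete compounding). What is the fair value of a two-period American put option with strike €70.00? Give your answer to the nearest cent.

Risk-neutral probability p = (1 + 0.04 − 0.7)/(1.2 − 0.7) = 0.3400/0.5000 = 0.6800
Terminal stock prices: S_uu = 115.2, S_ud = 67.2, S_dd = 39.2
Terminal payoffs (K − S): max(-45.2, 0) = 0, max(2.8, 0) = 2.8, max(30.8, 0) = 30.8
Node u (S = 96): continuation = 1/1.04·[0.6800·0.0000 + 0.3200·2.8000] = 0.8615; exercise value = 0.0000 ≤ continuation, so V_u = 0.8615
Node d (S = 56): continuation = 1/1.04·[0.6800·2.8000 + 0.3200·30.8000] = 11.3077; exercise value = 14.0000 > continuation, so V_d = 14.0000 (exercise)
Node 0 (S = 80): continuation = 1/1.04·[0.6800·0.8615 + 0.3200·14.0000] = 4.8710; exercise value = 0.0000 ≤ continuation, so V_0 = 4.8710

€4.87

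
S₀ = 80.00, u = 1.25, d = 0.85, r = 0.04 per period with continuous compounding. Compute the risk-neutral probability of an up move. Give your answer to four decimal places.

p = 0.4770

Risk-neutral probability p = (e^0.04 − 0.85)/(1.25 − 0.85) = 0.1908/0.4000 = 0.4770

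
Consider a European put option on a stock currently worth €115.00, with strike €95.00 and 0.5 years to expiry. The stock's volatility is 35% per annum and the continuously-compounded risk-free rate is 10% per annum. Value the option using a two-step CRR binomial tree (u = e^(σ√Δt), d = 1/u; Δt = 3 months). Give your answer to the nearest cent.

€2.95

CRR parameters: u = e^(σ√Δt) = e^(0.35·√0.25) = 1.1912, d = 1/u = 0.8395
Per-period rate: rΔt = 0.1·0.25 = 0.025, so R = e^0.025 = 1.0253
Risk-neutral probability p = (e^0.025 − 0.8395)/(1.1912 − 0.8395) = 0.1859/0.3518 = 0.5283
Terminal stock prices: S_uu = 163.2, S_ud = 115, S_dd = 81.04
Terminal payoffs (K − S): max(-68.19, 0) = 0, max(-20, 0) = 0, max(13.96, 0) = 13.96
Node u (S = 137): V_u = e^(−0.025)·[0.5283·0.0000 + 0.4717·0.0000] = 0.0000
Node d (S = 96.54): V_d = e^(−0.025)·[0.5283·0.0000 + 0.4717·13.9609] = 6.4224
Node 0 (S = 115): V_0 = e^(−0.025)·[0.5283·0.0000 + 0.4717·6.4224] = 2.9545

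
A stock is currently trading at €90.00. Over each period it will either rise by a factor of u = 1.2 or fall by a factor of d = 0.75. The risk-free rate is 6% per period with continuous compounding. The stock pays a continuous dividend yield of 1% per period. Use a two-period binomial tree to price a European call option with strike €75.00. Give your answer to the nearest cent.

€24.06

Per-period risk-free factor R = e^0.06 = 1.0618; dividend-adjusted growth = e^(0.06−0.01) = 1.0513.
Risk-neutral probability p = (1.0513 − 0.75)/(1.2 − 0.75) = 0.3013/0.4500 = 0.6695
Terminal stock prices: S_uu = 129.6, S_ud = 81, S_dd = 50.62
Terminal payoffs (S − K): max(54.6, 0) = 54.6, max(6, 0) = 6, max(-24.38, 0) = 0
Node u (S = 108): V_u = e^(−0.06)·[0.6695·54.6000 + 0.3305·6.0000] = 36.2930
Node d (S = 67.5): V_d = e^(−0.06)·[0.6695·6.0000 + 0.3305·0.0000] = 3.7830
Node 0 (S = 90): V_0 = e^(−0.06)·[0.6695·36.2930 + 0.3305·3.7830] = 24.0604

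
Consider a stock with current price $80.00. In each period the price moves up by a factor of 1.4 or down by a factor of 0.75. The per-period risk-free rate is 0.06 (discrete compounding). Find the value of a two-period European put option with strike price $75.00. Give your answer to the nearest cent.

Risk-neutral probability p = (1 + 0.06 − 0.75)/(1.4 − 0.75) = 0.3100/0.6500 = 0.4769
Terminal stock prices: S_uu = 156.8, S_ud = 84, S_dd = 45
Terminal payoffs (K − S): max(-81.8, 0) = 0, max(-9, 0) = 0, max(30, 0) = 30
Node u (S = 112): V_u = 1/1.06·[0.4769·0.0000 + 0.5231·0.0000] = 0.0000
Node d (S = 60): V_d = 1/1.06·[0.4769·0.0000 + 0.5231·30.0000] = 14.8041
Node 0 (S = 80): V_0 = 1/1.06·[0.4769·0.0000 + 0.5231·14.8041] = 7.3053

$7.31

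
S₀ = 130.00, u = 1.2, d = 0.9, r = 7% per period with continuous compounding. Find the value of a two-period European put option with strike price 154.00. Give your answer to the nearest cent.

13.42

Risk-neutral probability p = (e^0.07 − 0.9)/(1.2 − 0.9) = 0.1725/0.3000 = 0.5750
Terminal stock prices: S_uu = 187.2, S_ud = 140.4, S_dd = 105.3
Terminal payoffs (K − S): max(-33.2, 0) = 0, max(13.6, 0) = 13.6, max(48.7, 0) = 48.7
Node u (S = 156): V_u = e^(−0.07)·[0.5750·0.0000 + 0.4250·13.6000] = 5.3889
Node d (S = 117): V_d = e^(−0.07)·[0.5750·13.6000 + 0.4250·48.7000] = 26.5886
Node 0 (S = 130): V_0 = e^(−0.07)·[0.5750·5.3889 + 0.4250·26.5886] = 13.4248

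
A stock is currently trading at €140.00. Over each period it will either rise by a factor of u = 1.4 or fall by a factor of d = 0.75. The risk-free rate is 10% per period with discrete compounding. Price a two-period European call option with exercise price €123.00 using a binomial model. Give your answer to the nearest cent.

Risk-neutral probability p = (1 + 0.1 − 0.75)/(1.4 − 0.75) = 0.3500/0.6500 = 0.5385
Terminal stock prices: S_uu = 274.4, S_ud = 147, S_dd = 78.75
Terminal payoffs (S − K): max(151.4, 0) = 151.4, max(24, 0) = 24, max(-44.25, 0) = 0
Node u (S = 196): V_u = 1/1.1·[0.5385·151.4000 + 0.4615·24.0000] = 84.1818
Node d (S = 105): V_d = 1/1.1·[0.5385·24.0000 + 0.4615·0.0000] = 11.7483
Node 0 (S = 140): V_0 = 1/1.1·[0.5385·84.1818 + 0.4615·11.7483] = 46.1372

€46.14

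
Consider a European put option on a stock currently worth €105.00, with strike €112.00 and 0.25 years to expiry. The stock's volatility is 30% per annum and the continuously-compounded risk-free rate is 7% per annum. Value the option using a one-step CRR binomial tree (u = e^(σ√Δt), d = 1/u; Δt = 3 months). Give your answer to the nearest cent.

CRR parameters: u = e^(σ√Δt) = e^(0.3·√0.25) = 1.1618, d = 1/u = 0.8607
Per-period rate: rΔt = 0.07·0.25 = 0.0175, so R = e^0.0175 = 1.0177
Risk-neutral probability p = (e^0.0175 − 0.8607)/(1.1618 − 0.8607) = 0.1569/0.3011 = 0.5212
Terminal stock prices: S_u = 122, S_d = 90.37
Terminal payoffs (K − S): max(-9.993, 0) = 0, max(21.63, 0) = 21.63
Node 0 (S = 105): V_0 = e^(−0.0175)·[0.5212·0.0000 + 0.4788·21.6257] = 10.1748

€10.17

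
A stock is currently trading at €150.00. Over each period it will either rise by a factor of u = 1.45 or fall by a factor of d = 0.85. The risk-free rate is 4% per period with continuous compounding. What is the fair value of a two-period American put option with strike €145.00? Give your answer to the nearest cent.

€15.72

Risk-neutral probability p = (e^0.04 − 0.85)/(1.45 − 0.85) = 0.1908/0.6000 = 0.3180
Terminal stock prices: S_uu = 315.4, S_ud = 184.9, S_dd = 108.4
Terminal payoffs (K − S): max(-170.4, 0) = 0, max(-39.88, 0) = 0, max(36.63, 0) = 36.63
Node u (S = 217.5): continuation = e^(−0.04)·[0.3180·0.0000 + 0.6820·0.0000] = 0.0000; exercise value = 0.0000 ≤ continuation, so V_u = 0.0000
Node d (S = 127.5): continuation = e^(−0.04)·[0.3180·0.0000 + 0.6820·36.6250] = 23.9982; exercise value = 17.5000 ≤ continuation, so V_d = 23.9982
Node 0 (S = 150): continuation = e^(−0.04)·[0.3180·0.0000 + 0.6820·23.9982] = 15.7246; exercise value = 0.0000 ≤ continuation, so V_0 = 15.7246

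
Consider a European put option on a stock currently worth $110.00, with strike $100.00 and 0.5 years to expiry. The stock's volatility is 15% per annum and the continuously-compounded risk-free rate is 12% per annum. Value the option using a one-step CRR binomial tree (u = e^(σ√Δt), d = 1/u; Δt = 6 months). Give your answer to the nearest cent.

$0.24

CRR parameters: u = e^(σ√Δt) = e^(0.15·√0.5) = 1.1119, d = 1/u = 0.8994
Per-period rate: rΔt = 0.12·0.5 = 0.06, so R = e^0.06 = 1.0618
Risk-neutral probability p = (e^0.06 − 0.8994)/(1.1119 − 0.8994) = 0.1625/0.2125 = 0.7645
Terminal stock prices: S_u = 122.3, S_d = 98.93
Terminal payoffs (K − S): max(-22.31, 0) = 0, max(1.07, 0) = 1.07
Node 0 (S = 110): V_0 = e^(−0.06)·[0.7645·0.0000 + 0.2355·1.0698] = 0.2373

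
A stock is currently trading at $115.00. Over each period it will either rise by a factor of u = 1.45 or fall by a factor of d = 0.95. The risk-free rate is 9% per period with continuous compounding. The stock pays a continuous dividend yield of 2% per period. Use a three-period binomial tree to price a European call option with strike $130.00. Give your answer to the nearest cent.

$19.38

Per-period risk-free factor R = e^0.09 = 1.0942; dividend-adjusted growth = e^(0.09−0.02) = 1.0725.
Risk-neutral probability p = (1.0725 − 0.95)/(1.45 − 0.95) = 0.1225/0.5000 = 0.2450
Terminal stock prices: S_uuu = 350.6, S_uud = 229.7, S_udd = 150.5, S_ddd = 98.6
Terminal payoffs (S − K): max(220.6, 0) = 220.6, max(99.7, 0) = 99.7, max(20.49, 0) = 20.49, max(-31.4, 0) = 0
Node uu (S = 241.8): V_uu = e^(−0.09)·[0.2450·220.5919 + 0.7550·99.6981] = 118.1887
Node ud (S = 158.4): V_ud = e^(−0.09)·[0.2450·99.6981 + 0.7550·20.4919] = 36.4647
Node dd (S = 103.8): V_dd = e^(−0.09)·[0.2450·20.4919 + 0.7550·0.0000] = 4.5887
Node u (S = 166.8): V_u = e^(−0.09)·[0.2450·118.1887 + 0.7550·36.4647] = 51.6265
Node d (S = 109.2): V_d = e^(−0.09)·[0.2450·36.4647 + 0.7550·4.5887] = 11.3317
Node 0 (S = 115): V_0 = e^(−0.09)·[0.2450·51.6265 + 0.7550·11.3317] = 19.3795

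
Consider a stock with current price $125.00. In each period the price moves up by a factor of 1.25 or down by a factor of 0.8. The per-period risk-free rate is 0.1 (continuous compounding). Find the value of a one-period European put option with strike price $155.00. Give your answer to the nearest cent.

$16.02

Risk-neutral probability p = (e^0.1 − 0.8)/(1.25 − 0.8) = 0.3052/0.4500 = 0.6782
Terminal stock prices: S_u = 156.2, S_d = 100
Terminal payoffs (K − S): max(-1.25, 0) = 0, max(55, 0) = 55
Node 0 (S = 125): V_0 = e^(−0.1)·[0.6782·0.0000 + 0.3218·55.0000] = 16.0168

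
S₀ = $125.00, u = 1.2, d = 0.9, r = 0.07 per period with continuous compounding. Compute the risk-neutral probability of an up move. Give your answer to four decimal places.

Risk-neutral probability p = (e^0.07 − 0.9)/(1.2 − 0.9) = 0.1725/0.3000 = 0.5750

p = 0.5750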